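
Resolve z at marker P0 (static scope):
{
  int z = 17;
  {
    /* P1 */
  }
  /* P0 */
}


z declared in the same block as P0
z = 17


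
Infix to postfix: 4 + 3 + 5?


Left to right (same or higher precedence on left)
Postfix: 4 3 + 5 +


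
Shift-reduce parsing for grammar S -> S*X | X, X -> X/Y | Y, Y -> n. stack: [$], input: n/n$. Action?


no handle on stack; shift 'n'
Action: shift


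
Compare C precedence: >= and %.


'%' is multiplicative (level 10); '>=' is relational (level 7)
Higher level binds tighter
'%' has higher precedence than '>='


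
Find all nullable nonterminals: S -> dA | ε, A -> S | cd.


A nonterminal is nullable iff some alternative derives ε (directly, or every symbol in it is nullable)
Nullable: {A, S}


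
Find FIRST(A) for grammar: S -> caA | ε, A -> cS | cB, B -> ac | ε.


Per alternative of A: FIRST(cS) = {c}; FIRST(cB) = {c}
FIRST(A) = {c}


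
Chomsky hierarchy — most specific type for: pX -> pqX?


LHS has context (more than one symbol) and |LHS| ≤ |RHS|
Classification: Type 1 (Context-Sensitive)


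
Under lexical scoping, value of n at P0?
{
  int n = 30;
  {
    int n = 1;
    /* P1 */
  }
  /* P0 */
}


n declared in the same block as P0
n = 30


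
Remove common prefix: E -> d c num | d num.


Common prefix: 'd'
Factored: E -> d E', E' -> c num | num


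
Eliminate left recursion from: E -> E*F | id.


Left-recursive alternatives: E*F; non-recursive: id
Introduce E': E -> idE', E' -> *FE' | ε


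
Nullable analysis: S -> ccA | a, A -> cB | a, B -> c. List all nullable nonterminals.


A nonterminal is nullable iff some alternative derives ε (directly, or every symbol in it is nullable)
Nullable: {}


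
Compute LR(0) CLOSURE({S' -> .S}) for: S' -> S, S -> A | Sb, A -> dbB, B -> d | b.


Start: S' -> .S
For each item with dot before a nonterminal B, add B -> .γ for every B-production
Closure: [S' -> .S, S -> .A, S -> .Sb, A -> .dbB]


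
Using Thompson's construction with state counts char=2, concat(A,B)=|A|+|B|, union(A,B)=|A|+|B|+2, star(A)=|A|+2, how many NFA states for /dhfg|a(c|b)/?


Syntax tree has 7 char leaf(s), 2 union(s), 0 star(s)
chars contribute 7×2 = 14; each union adds +2; each star adds +2
Total: 14 + 4 + 0 = 18 states


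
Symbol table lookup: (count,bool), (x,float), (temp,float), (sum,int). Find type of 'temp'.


Lookup 'temp' → type float


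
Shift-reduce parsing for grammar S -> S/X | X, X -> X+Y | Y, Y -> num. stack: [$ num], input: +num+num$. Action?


'num' on top is the handle for Y -> num
Action: reduce (Y -> num)


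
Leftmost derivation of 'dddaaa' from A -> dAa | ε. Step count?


Derivation: A => dAa => ddAaa => dddAaaa => dddaaa
Steps: 4


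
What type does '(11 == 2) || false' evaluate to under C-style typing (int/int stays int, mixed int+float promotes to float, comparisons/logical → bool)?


Operand types: bool || bool
Rule: logical operators take bool operands and yield bool
Result type: bool


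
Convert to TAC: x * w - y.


Break into single-operator statements:
t1 = x * w
t2 = t1 - y


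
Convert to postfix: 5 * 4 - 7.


Left to right (same or higher precedence on left)
Postfix: 5 4 * 7 -


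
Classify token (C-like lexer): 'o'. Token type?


Pattern: letter/underscore followed by alphanumerics, not a keyword
Type: IDENTIFIER


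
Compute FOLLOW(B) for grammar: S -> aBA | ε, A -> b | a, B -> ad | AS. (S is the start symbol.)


$ ∈ FOLLOW(S). For each A -> αBβ: add FIRST(β)\{ε} to FOLLOW(B); if β nullable, add FOLLOW(A).
FOLLOW(B) = {a, b}


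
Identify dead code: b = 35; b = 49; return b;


first assignment to b is overwritten before any read
Dead: 'b = 35'


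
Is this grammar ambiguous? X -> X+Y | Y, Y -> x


precedence layered via separate nonterminal Y: deterministic
Unambiguous


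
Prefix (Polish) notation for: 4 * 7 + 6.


left-to-right (same/higher precedence on left): tree is (+ (* 4 7) 6)
Prefix: + * 4 7 6


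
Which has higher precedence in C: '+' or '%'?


'%' is multiplicative (level 10); '+' is additive (level 9)
Higher level binds tighter
'%' has higher precedence than '+'


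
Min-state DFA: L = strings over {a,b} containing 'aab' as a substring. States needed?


KMP-style automaton: 3 progress states + 1 absorbing accept = 4
Minimal DFA: 4 states


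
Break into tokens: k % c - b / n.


Scan left to right, longest-match per lexeme
Tokens: ID(k), OP(%), ID(c), OP(-), ID(b), OP(/), ID(n)


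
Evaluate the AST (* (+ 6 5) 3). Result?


Evaluate inner: (+ 6 5) = 11
Evaluate root: (* 11 3) = 33
Result: 33


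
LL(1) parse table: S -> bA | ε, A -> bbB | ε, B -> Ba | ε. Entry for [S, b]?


For [S, b]: 'b' ∈ FIRST(bA)
Entry: S -> bA


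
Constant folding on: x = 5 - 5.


5 - 5 = 0 at compile time
Optimized: x = 0


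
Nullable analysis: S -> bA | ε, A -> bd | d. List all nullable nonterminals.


A nonterminal is nullable iff some alternative derives ε (directly, or every symbol in it is nullable)
Nullable: {S}


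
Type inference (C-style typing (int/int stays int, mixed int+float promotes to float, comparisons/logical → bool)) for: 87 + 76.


Operand types: int + int
Rule: mixed int/float promotes to float; int/int stays int
Result type: int


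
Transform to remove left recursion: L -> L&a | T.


Left-recursive alternatives: L&a; non-recursive: T
Introduce L': L -> TL', L' -> &aL' | ε


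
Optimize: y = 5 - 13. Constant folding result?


5 - 13 = -8 at compile time
Optimized: y = -8


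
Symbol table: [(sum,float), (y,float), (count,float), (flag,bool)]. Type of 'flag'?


Lookup 'flag' → type bool


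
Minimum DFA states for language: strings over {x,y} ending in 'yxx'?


Track the longest suffix of input matching a prefix of 'yxx': 4 classes (prefixes of length 0..3)
Minimal DFA: 4 states


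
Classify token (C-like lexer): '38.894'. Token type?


Pattern: digits with a decimal point
Type: FLOAT_LITERAL


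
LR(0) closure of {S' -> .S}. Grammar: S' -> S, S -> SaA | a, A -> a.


Start: S' -> .S
For each item with dot before a nonterminal B, add B -> .γ for every B-production
Closure: [S' -> .S, S -> .SaA, S -> .a]


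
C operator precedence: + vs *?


'*' is multiplicative (level 10); '+' is additive (level 9)
Higher level binds tighter
'*' has higher precedence than '+'


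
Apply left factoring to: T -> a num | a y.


Common prefix: 'a'
Factored: T -> a T', T' -> num | y


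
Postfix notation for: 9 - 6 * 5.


* has higher precedence, evaluate 6*5 first
Postfix: 9 6 5 * -


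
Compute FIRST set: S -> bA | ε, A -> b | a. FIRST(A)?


Per alternative of A: FIRST(b) = {b}; FIRST(a) = {a}
FIRST(A) = {a, b}


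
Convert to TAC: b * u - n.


Break into single-operator statements:
t1 = b * u
t2 = t1 - n


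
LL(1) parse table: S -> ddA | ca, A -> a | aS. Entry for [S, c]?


For [S, c]: 'c' ∈ FIRST(ca)
Entry: S -> ca


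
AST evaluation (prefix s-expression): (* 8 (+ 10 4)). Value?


Evaluate inner: (+ 10 4) = 14
Evaluate root: (* 8 14) = 112
Result: 112


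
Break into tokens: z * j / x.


Scan left to right, longest-match per lexeme
Tokens: ID(z), OP(*), ID(j), OP(/), ID(x)


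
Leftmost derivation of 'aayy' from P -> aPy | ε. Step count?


Derivation: P => aPy => aaPyy => aayy
Steps: 3


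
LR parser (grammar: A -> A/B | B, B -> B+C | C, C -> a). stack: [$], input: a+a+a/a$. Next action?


no handle on stack; shift 'a'
Action: shift


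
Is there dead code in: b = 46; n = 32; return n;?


b is assigned but never read
Dead: 'b = 46'


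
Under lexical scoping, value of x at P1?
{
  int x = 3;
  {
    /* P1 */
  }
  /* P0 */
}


P1's block does not declare x; resolves to the enclosing declaration at depth 0
x = 3


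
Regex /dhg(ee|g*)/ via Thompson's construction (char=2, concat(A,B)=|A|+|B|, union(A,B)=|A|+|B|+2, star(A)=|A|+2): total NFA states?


Syntax tree has 6 char leaf(s), 1 union(s), 1 star(s)
chars contribute 6×2 = 12; each union adds +2; each star adds +2
Total: 12 + 2 + 2 = 16 states


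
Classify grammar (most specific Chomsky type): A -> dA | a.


Right-linear: every RHS is a terminal or a terminal followed by one nonterminal
Classification: Type 3 (Regular)


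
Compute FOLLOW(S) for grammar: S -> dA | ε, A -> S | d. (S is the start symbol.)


$ ∈ FOLLOW(S). For each A -> αBβ: add FIRST(β)\{ε} to FOLLOW(B); if β nullable, add FOLLOW(A).
FOLLOW(S) = {$}


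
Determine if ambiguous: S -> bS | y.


right-linear, alternatives start with distinct terminals 'b' vs 'y': unique leftmost derivation
Unambiguous


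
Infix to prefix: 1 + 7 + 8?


left-to-right (same/higher precedence on left): tree is (+ (+ 1 7) 8)
Prefix: + + 1 7 8


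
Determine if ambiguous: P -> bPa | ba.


balanced b^n…a^n: each string has a unique parse
Unambiguous


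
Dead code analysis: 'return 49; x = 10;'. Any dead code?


statement follows a return and is unreachable
Dead: 'x = 10'


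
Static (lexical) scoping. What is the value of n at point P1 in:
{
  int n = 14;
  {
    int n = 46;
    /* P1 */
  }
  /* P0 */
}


n declared in the same block as P1
n = 46


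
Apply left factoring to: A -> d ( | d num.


Common prefix: 'd'
Factored: A -> d A', A' -> ( | num


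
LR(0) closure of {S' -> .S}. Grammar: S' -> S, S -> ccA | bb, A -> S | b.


Start: S' -> .S
For each item with dot before a nonterminal B, add B -> .γ for every B-production
Closure: [S' -> .S, S -> .ccA, S -> .bb]


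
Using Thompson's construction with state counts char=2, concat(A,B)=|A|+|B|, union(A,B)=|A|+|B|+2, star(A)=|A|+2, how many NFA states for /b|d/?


Syntax tree has 2 char leaf(s), 1 union(s), 0 star(s)
chars contribute 2×2 = 4; each union adds +2; each star adds +2
Total: 4 + 2 + 0 = 6 states


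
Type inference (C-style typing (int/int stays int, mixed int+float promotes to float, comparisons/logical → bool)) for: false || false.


Operand types: bool || bool
Rule: logical operators take bool operands and yield bool
Result type: bool


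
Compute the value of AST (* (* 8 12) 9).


Evaluate inner: (* 8 12) = 96
Evaluate root: (* 96 9) = 864
Result: 864


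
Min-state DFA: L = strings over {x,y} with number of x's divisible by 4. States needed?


Track (count of x) mod 4: states 0..3, accept at 0
Minimal DFA: 4 states


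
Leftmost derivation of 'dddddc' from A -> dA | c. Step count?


Derivation: A => dA => ddA => dddA => ddddA => dddddA => dddddc
Steps: 6


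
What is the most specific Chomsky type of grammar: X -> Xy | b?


Left-linear: every RHS is a terminal or one nonterminal followed by a terminal
Classification: Type 3 (Regular)


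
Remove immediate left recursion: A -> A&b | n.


Left-recursive alternatives: A&b; non-recursive: n
Introduce A': A -> nA', A' -> &bA' | ε


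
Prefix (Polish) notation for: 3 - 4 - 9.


left-to-right (same/higher precedence on left): tree is (- (- 3 4) 9)
Prefix: - - 3 4 9


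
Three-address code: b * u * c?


Break into single-operator statements:
t1 = b * u
t2 = t1 * c


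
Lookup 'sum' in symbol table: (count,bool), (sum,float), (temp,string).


Lookup 'sum' → type float


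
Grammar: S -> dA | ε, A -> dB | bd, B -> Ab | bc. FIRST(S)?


Per alternative of S: FIRST(dA) = {d}; FIRST(ε) = {ε}
FIRST(S) = {d, ε}


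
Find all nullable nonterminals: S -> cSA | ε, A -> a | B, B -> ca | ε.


A nonterminal is nullable iff some alternative derives ε (directly, or every symbol in it is nullable)
Nullable: {A, B, S}


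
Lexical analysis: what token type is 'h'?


Pattern: letter/underscore followed by alphanumerics, not a keyword
Type: IDENTIFIER


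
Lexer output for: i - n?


Scan left to right, longest-match per lexeme
Tokens: ID(i), OP(-), ID(n)


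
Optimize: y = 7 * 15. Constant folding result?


7 * 15 = 105 at compile time
Optimized: y = 105


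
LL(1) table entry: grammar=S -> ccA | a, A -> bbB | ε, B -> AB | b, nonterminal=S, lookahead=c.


For [S, c]: 'c' ∈ FIRST(ccA)
Entry: S -> ccA


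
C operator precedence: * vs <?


'*' is multiplicative (level 10); '<' is relational (level 7)
Higher level binds tighter
'*' has higher precedence than '<'


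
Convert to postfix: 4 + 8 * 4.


* has higher precedence, evaluate 8*4 first
Postfix: 4 8 4 * +


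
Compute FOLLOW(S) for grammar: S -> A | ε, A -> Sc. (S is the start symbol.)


$ ∈ FOLLOW(S). For each A -> αBβ: add FIRST(β)\{ε} to FOLLOW(B); if β nullable, add FOLLOW(A).
FOLLOW(S) = {$, c}


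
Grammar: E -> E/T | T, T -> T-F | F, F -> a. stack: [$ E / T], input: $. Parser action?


handle 'E/T' on top; lookahead ∈ FOLLOW(E) = {/, $}
Action: reduce (E -> E/T)


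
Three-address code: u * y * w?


Break into single-operator statements:
t1 = u * y
t2 = t1 * w


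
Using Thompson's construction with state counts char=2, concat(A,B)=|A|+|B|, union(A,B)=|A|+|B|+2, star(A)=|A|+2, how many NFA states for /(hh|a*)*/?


Syntax tree has 3 char leaf(s), 1 union(s), 2 star(s)
chars contribute 3×2 = 6; each union adds +2; each star adds +2
Total: 6 + 2 + 4 = 12 states


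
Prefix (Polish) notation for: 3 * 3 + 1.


left-to-right (same/higher precedence on left): tree is (+ (* 3 3) 1)
Prefix: + * 3 3 1


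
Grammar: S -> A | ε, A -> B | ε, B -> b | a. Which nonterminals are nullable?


A nonterminal is nullable iff some alternative derives ε (directly, or every symbol in it is nullable)
Nullable: {A, S}


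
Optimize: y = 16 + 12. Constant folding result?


16 + 12 = 28 at compile time
Optimized: y = 28


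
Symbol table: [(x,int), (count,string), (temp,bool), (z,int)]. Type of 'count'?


Lookup 'count' → type string


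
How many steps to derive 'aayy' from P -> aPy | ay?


Derivation: P => aPy => aayy
Steps: 2


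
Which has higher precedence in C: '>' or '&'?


'>' is relational (level 7); '&' is bitwise AND (level 5)
Higher level binds tighter
'>' has higher precedence than '&'


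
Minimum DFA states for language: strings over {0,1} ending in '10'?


Track the longest suffix of input matching a prefix of '10': 3 classes (prefixes of length 0..2)
Minimal DFA: 3 states


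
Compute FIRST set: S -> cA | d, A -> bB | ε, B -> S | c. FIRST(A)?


Per alternative of A: FIRST(bB) = {b}; FIRST(ε) = {ε}
FIRST(A) = {b, ε}


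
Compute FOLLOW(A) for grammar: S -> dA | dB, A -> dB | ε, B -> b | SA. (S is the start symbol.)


$ ∈ FOLLOW(S). For each A -> αBβ: add FIRST(β)\{ε} to FOLLOW(B); if β nullable, add FOLLOW(A).
FOLLOW(A) = {$, d}


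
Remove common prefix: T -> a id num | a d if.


Common prefix: 'a'
Factored: T -> a T', T' -> id num | d if


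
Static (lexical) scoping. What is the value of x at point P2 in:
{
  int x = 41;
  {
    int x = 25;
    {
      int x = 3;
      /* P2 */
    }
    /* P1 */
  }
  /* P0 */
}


x declared in the same block as P2
x = 3


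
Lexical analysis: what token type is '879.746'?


Pattern: digits with a decimal point
Type: FLOAT_LITERAL


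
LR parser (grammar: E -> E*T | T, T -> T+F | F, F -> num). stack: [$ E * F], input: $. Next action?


'F' (not preceded by T+) is the handle for T -> F
Action: reduce (T -> F)


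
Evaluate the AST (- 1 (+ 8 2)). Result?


Evaluate inner: (+ 8 2) = 10
Evaluate root: (- 1 10) = -9
Result: -9


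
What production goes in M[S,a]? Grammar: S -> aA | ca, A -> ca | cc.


For [S, a]: 'a' ∈ FIRST(aA)
Entry: S -> aA


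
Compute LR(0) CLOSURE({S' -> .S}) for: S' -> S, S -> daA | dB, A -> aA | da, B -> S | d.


Start: S' -> .S
For each item with dot before a nonterminal B, add B -> .γ for every B-production
Closure: [S' -> .S, S -> .daA, S -> .dB]


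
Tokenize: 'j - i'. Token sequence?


Scan left to right, longest-match per lexeme
Tokens: ID(j), OP(-), ID(i)


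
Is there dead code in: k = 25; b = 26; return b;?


k is assigned but never read
Dead: 'k = 25'


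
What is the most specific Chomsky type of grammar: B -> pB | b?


Right-linear: every RHS is a terminal or a terminal followed by one nonterminal
Classification: Type 3 (Regular)


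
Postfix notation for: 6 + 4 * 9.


* has higher precedence, evaluate 4*9 first
Postfix: 6 4 9 * +


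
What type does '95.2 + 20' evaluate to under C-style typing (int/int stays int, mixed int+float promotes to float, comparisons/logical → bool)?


Operand types: float + int
Rule: mixed int/float promotes to float; int/int stays int
Result type: float


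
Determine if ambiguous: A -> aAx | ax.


balanced a^n…x^n: each string has a unique parse
Unambiguous


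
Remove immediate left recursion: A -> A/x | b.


Left-recursive alternatives: A/x; non-recursive: b
Introduce A': A -> bA', A' -> /xA' | ε


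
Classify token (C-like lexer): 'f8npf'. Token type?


Pattern: letter/underscore followed by alphanumerics, not a keyword
Type: IDENTIFIER


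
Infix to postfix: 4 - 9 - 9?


Left to right (same or higher precedence on left)
Postfix: 4 9 - 9 -


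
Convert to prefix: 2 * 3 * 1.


left-to-right (same/higher precedence on left): tree is (* (* 2 3) 1)
Prefix: * * 2 3 1


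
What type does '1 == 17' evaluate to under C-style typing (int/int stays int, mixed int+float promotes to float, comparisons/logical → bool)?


Operand types: int == int
Rule: comparison yields bool
Result type: bool


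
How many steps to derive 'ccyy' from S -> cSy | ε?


Derivation: S => cSy => ccSyy => ccyy
Steps: 3


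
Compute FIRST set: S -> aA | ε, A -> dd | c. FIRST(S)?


Per alternative of S: FIRST(aA) = {a}; FIRST(ε) = {ε}
FIRST(S) = {a, ε}


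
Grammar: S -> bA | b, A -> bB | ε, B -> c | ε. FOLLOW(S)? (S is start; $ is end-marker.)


$ ∈ FOLLOW(S). For each A -> αBβ: add FIRST(β)\{ε} to FOLLOW(B); if β nullable, add FOLLOW(A).
FOLLOW(S) = {$}


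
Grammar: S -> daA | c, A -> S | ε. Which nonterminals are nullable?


A nonterminal is nullable iff some alternative derives ε (directly, or every symbol in it is nullable)
Nullable: {A}


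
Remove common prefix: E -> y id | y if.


Common prefix: 'y'
Factored: E -> y E', E' -> id | if


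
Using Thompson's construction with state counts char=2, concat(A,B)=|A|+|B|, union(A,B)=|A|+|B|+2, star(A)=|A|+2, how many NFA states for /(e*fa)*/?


Syntax tree has 3 char leaf(s), 0 union(s), 2 star(s)
chars contribute 3×2 = 6; each union adds +2; each star adds +2
Total: 6 + 0 + 4 = 10 states


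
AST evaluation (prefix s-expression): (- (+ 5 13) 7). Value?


Evaluate inner: (+ 5 13) = 18
Evaluate root: (- 18 7) = 11
Result: 11


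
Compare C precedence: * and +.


'*' is multiplicative (level 10); '+' is additive (level 9)
Higher level binds tighter
'*' has higher precedence than '+'


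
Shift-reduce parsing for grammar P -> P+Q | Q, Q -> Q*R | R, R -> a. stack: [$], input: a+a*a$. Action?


no handle on stack; shift 'a'
Action: shift


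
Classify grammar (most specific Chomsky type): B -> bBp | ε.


Single nonterminal LHS, but b^n p^n is not regular
Classification: Type 2 (Context-Free)


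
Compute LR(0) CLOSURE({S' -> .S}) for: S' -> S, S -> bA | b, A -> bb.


Start: S' -> .S
For each item with dot before a nonterminal B, add B -> .γ for every B-production
Closure: [S' -> .S, S -> .bA, S -> .b]


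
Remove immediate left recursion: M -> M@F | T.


Left-recursive alternatives: M@F; non-recursive: T
Introduce M': M -> TM', M' -> @FM' | ε


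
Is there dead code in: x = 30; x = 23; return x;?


first assignment to x is overwritten before any read
Dead: 'x = 30'


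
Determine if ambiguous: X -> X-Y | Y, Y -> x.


precedence layered via separate nonterminal Y: deterministic
Unambiguous


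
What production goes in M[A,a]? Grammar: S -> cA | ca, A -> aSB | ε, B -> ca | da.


For [A, a]: 'a' ∈ FIRST(aSB)
Entry: A -> aSB


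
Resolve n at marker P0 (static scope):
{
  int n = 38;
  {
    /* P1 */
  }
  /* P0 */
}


n declared in the same block as P0
n = 38


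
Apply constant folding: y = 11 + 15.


11 + 15 = 26 at compile time
Optimized: y = 26


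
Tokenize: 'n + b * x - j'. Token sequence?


Scan left to right, longest-match per lexeme
Tokens: ID(n), OP(+), ID(b), OP(*), ID(x), OP(-), ID(j)


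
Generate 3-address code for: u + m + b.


Break into single-operator statements:
t1 = u + m
t2 = t1 + b


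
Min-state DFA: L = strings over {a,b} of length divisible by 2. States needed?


Track length mod 2: states 0..1, accept at 0
Minimal DFA: 2 states


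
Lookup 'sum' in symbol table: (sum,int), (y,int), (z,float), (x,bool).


Lookup 'sum' → type int


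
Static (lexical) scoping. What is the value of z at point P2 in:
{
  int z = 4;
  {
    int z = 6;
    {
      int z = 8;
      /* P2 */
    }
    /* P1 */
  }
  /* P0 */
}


z declared in the same block as P2
z = 8


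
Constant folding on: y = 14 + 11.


14 + 11 = 25 at compile time
Optimized: y = 25


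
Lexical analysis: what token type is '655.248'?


Pattern: digits with a decimal point
Type: FLOAT_LITERAL


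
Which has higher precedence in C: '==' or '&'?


'==' is equality (level 6); '&' is bitwise AND (level 5)
Higher level binds tighter
'==' has higher precedence than '&'


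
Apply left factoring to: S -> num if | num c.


Common prefix: 'num'
Factored: S -> num S', S' -> if | c


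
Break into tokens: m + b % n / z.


Scan left to right, longest-match per lexeme
Tokens: ID(m), OP(+), ID(b), OP(%), ID(n), OP(/), ID(z)


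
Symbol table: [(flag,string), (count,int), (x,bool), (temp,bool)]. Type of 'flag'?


Lookup 'flag' → type string


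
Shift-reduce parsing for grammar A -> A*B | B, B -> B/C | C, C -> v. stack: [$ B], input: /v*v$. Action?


shift '/' to continue B -> B/C
Action: shift


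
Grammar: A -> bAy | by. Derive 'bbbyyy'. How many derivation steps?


Derivation: A => bAy => bbAyy => bbbyyy
Steps: 3


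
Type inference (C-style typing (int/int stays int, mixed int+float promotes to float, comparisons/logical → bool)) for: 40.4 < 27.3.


Operand types: float < float
Rule: comparison yields bool
Result type: bool


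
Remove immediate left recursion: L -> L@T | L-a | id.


Left-recursive alternatives: L@T, L-a; non-recursive: id
Introduce L': L -> idL', L' -> @TL' | -aL' | ε


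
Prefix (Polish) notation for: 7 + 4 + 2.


left-to-right (same/higher precedence on left): tree is (+ (+ 7 4) 2)
Prefix: + + 7 4 2


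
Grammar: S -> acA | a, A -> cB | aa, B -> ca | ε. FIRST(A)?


Per alternative of A: FIRST(cB) = {c}; FIRST(aa) = {a}
FIRST(A) = {a, c}


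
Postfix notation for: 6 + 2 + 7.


Left to right (same or higher precedence on left)
Postfix: 6 2 + 7 +


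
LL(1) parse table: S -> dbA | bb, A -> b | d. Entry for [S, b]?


For [S, b]: 'b' ∈ FIRST(bb)
Entry: S -> bb


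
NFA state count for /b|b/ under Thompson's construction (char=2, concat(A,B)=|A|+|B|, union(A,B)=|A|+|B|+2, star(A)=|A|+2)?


Syntax tree has 2 char leaf(s), 1 union(s), 0 star(s)
chars contribute 2×2 = 4; each union adds +2; each star adds +2
Total: 4 + 2 + 0 = 6 states


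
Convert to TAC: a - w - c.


Break into single-operator statements:
t1 = a - w
t2 = t1 - c


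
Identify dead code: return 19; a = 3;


statement follows a return and is unreachable
Dead: 'a = 3'


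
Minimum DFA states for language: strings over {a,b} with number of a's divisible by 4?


Track (count of a) mod 4: states 0..3, accept at 0
Minimal DFA: 4 states


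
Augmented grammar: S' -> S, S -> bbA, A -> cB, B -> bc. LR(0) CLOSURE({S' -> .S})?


Start: S' -> .S
For each item with dot before a nonterminal B, add B -> .γ for every B-production
Closure: [S' -> .S, S -> .bbA]


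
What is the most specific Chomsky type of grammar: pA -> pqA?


LHS has context (more than one symbol) and |LHS| ≤ |RHS|
Classification: Type 1 (Context-Sensitive)


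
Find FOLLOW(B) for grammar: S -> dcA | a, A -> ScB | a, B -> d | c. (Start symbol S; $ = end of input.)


$ ∈ FOLLOW(S). For each A -> αBβ: add FIRST(β)\{ε} to FOLLOW(B); if β nullable, add FOLLOW(A).
FOLLOW(B) = {$, c}


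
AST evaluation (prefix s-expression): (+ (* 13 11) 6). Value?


Evaluate inner: (* 13 11) = 143
Evaluate root: (+ 143 6) = 149
Result: 149


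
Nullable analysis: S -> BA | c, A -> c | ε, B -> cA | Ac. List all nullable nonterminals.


A nonterminal is nullable iff some alternative derives ε (directly, or every symbol in it is nullable)
Nullable: {A}


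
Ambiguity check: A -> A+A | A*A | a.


'a+a*a' has two parse trees (no precedence encoded between + and *)
Ambiguous


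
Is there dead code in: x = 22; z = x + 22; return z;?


x is read by z's definition; z is returned
No dead code


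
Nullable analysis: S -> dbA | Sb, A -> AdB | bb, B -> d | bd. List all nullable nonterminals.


A nonterminal is nullable iff some alternative derives ε (directly, or every symbol in it is nullable)
Nullable: {}


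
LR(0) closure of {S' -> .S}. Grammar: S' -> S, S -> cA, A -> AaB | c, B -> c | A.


Start: S' -> .S
For each item with dot before a nonterminal B, add B -> .γ for every B-production
Closure: [S' -> .S, S -> .cA]


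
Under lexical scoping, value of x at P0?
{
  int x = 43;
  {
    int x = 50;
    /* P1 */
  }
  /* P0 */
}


x declared in the same block as P0
x = 43


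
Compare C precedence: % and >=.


'%' is multiplicative (level 10); '>=' is relational (level 7)
Higher level binds tighter
'%' has higher precedence than '>='


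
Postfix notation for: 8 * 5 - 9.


Left to right (same or higher precedence on left)
Postfix: 8 5 * 9 -


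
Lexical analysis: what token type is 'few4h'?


Pattern: letter/underscore followed by alphanumerics, not a keyword
Type: IDENTIFIER


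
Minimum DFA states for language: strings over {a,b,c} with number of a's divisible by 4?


Track (count of a) mod 4: states 0..3, accept at 0
Minimal DFA: 4 states


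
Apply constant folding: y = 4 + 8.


4 + 8 = 12 at compile time
Optimized: y = 12


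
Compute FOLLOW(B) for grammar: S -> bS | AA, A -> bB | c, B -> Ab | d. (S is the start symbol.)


$ ∈ FOLLOW(S). For each A -> αBβ: add FIRST(β)\{ε} to FOLLOW(B); if β nullable, add FOLLOW(A).
FOLLOW(B) = {$, b, c}


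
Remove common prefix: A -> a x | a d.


Common prefix: 'a'
Factored: A -> a A', A' -> x | d


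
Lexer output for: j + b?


Scan left to right, longest-match per lexeme
Tokens: ID(j), OP(+), ID(b)


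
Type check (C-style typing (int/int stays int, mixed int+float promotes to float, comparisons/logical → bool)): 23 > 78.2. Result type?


Operand types: int > float
Rule: comparison yields bool
Result type: bool


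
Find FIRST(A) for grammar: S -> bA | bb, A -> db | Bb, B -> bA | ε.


Per alternative of A: FIRST(db) = {d}; FIRST(Bb) = {b}
FIRST(A) = {b, d}


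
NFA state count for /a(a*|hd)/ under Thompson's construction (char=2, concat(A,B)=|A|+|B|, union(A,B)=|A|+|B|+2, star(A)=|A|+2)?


Syntax tree has 4 char leaf(s), 1 union(s), 1 star(s)
chars contribute 4×2 = 8; each union adds +2; each star adds +2
Total: 8 + 2 + 2 = 12 states


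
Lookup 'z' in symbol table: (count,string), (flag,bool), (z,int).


Lookup 'z' → type int


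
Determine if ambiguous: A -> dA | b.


right-linear, alternatives start with distinct terminals 'd' vs 'b': unique leftmost derivation
Unambiguous


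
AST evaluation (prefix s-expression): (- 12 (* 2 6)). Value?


Evaluate inner: (* 2 6) = 12
Evaluate root: (- 12 12) = 0
Result: 0


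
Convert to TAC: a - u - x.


Break into single-operator statements:
t1 = a - u
t2 = t1 - x


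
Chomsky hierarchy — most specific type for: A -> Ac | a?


Left-linear: every RHS is a terminal or one nonterminal followed by a terminal
Classification: Type 3 (Regular)


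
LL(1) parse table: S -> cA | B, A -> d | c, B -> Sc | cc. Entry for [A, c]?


For [A, c]: 'c' ∈ FIRST(c)
Entry: A -> c


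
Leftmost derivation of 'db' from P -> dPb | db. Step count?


Derivation: P => db
Steps: 1


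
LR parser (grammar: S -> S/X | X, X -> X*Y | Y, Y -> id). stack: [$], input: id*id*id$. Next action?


no handle on stack; shift 'id'
Action: shift


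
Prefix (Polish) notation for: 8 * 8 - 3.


left-to-right (same/higher precedence on left): tree is (- (* 8 8) 3)
Prefix: - * 8 8 3


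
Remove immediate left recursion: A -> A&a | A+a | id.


Left-recursive alternatives: A&a, A+a; non-recursive: id
Introduce A': A -> idA', A' -> &aA' | +aA' | ε


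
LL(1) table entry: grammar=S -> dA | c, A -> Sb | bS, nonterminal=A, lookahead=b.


For [A, b]: 'b' ∈ FIRST(bS)
Entry: A -> bS


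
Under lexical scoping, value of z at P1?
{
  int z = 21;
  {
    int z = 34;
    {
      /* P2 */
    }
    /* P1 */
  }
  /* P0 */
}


z declared in the same block as P1
z = 34


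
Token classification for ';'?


Pattern: delimiter/punctuation
Type: PUNCTUATION


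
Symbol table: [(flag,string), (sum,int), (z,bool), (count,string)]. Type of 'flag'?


Lookup 'flag' → type string


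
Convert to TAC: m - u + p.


Break into single-operator statements:
t1 = m - u
t2 = t1 + p


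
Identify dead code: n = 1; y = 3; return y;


n is assigned but never read
Dead: 'n = 1'


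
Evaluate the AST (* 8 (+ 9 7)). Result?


Evaluate inner: (+ 9 7) = 16
Evaluate root: (* 8 16) = 128
Result: 128


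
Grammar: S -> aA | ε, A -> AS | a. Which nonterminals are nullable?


A nonterminal is nullable iff some alternative derives ε (directly, or every symbol in it is nullable)
Nullable: {S}


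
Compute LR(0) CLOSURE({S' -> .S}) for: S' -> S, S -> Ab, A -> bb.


Start: S' -> .S
For each item with dot before a nonterminal B, add B -> .γ for every B-production
Closure: [S' -> .S, S -> .Ab, A -> .bb]


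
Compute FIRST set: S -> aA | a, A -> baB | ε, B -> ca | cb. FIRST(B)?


Per alternative of B: FIRST(ca) = {c}; FIRST(cb) = {c}
FIRST(B) = {c}


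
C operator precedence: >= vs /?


'/' is multiplicative (level 10); '>=' is relational (level 7)
Higher level binds tighter
'/' has higher precedence than '>='


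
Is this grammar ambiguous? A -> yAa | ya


balanced y^n…a^n: each string has a unique parse
Unambiguous


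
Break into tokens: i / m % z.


Scan left to right, longest-match per lexeme
Tokens: ID(i), OP(/), ID(m), OP(%), ID(z)


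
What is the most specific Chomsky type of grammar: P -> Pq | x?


Left-linear: every RHS is a terminal or one nonterminal followed by a terminal
Classification: Type 3 (Regular)


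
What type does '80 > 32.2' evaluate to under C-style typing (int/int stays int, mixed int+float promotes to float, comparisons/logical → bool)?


Operand types: int > float
Rule: comparison yields bool
Result type: bool


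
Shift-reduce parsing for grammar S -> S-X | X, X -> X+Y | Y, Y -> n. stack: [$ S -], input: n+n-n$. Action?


no handle ('S-' is not any RHS); shift 'n'
Action: shift


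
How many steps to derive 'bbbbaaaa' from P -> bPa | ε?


Derivation: P => bPa => bbPaa => bbbPaaa => bbbbPaaaa => bbbbaaaa
Steps: 5


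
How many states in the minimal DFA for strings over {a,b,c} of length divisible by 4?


Track length mod 4: states 0..3, accept at 0
Minimal DFA: 4 states


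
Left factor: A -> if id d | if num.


Common prefix: 'if'
Factored: A -> if A', A' -> id d | num


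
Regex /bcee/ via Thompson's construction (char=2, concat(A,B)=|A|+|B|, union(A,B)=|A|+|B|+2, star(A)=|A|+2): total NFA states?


Syntax tree has 4 char leaf(s), 0 union(s), 0 star(s)
chars contribute 4×2 = 8; each union adds +2; each star adds +2
Total: 8 + 0 + 0 = 8 states


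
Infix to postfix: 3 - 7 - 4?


Left to right (same or higher precedence on left)
Postfix: 3 7 - 4 -


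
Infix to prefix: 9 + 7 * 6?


'*' binds tighter: tree is (+ 9 (* 7 6))
Prefix: + 9 * 7 6


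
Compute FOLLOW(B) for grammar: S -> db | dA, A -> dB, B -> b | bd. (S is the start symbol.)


$ ∈ FOLLOW(S). For each A -> αBβ: add FIRST(β)\{ε} to FOLLOW(B); if β nullable, add FOLLOW(A).
FOLLOW(B) = {$}


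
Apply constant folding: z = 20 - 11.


20 - 11 = 9 at compile time
Optimized: z = 9


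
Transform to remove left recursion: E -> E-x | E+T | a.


Left-recursive alternatives: E-x, E+T; non-recursive: a
Introduce E': E -> aE', E' -> -xE' | +TE' | ε


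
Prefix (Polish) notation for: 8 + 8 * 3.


'*' binds tighter: tree is (+ 8 (* 8 3))
Prefix: + 8 * 8 3


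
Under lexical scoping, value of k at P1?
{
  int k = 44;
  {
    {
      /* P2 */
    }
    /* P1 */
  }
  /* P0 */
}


P1's block does not declare k; resolves to the enclosing declaration at depth 0
k = 44


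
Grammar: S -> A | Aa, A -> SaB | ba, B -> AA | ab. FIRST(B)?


Per alternative of B: FIRST(AA) = {b}; FIRST(ab) = {a}
FIRST(B) = {a, b}


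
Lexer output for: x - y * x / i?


Scan left to right, longest-match per lexeme
Tokens: ID(x), OP(-), ID(y), OP(*), ID(x), OP(/), ID(i)


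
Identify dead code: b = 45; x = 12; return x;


b is assigned but never read
Dead: 'b = 45'


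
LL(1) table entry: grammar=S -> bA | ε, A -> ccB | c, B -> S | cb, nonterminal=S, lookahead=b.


For [S, b]: 'b' ∈ FIRST(bA)
Entry: S -> bA


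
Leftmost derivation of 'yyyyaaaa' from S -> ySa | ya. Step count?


Derivation: S => ySa => yySaa => yyySaaa => yyyyaaaa
Steps: 4


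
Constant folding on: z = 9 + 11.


9 + 11 = 20 at compile time
Optimized: z = 20


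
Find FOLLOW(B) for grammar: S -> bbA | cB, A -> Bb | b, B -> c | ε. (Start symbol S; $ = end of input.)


$ ∈ FOLLOW(S). For each A -> αBβ: add FIRST(β)\{ε} to FOLLOW(B); if β nullable, add FOLLOW(A).
FOLLOW(B) = {$, b}


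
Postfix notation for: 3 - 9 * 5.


* has higher precedence, evaluate 9*5 first
Postfix: 3 9 5 * -


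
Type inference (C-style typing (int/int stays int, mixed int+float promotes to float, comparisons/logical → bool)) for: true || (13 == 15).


Operand types: bool || bool
Rule: logical operators take bool operands and yield bool
Result type: bool


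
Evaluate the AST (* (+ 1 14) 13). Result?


Evaluate inner: (+ 1 14) = 15
Evaluate root: (* 15 13) = 195
Result: 195


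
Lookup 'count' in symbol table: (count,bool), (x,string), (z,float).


Lookup 'count' → type bool


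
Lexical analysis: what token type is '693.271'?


Pattern: digits with a decimal point
Type: FLOAT_LITERAL


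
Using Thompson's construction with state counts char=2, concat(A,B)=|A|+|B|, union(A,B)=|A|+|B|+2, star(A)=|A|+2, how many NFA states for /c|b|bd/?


Syntax tree has 4 char leaf(s), 2 union(s), 0 star(s)
chars contribute 4×2 = 8; each union adds +2; each star adds +2
Total: 8 + 4 + 0 = 12 states


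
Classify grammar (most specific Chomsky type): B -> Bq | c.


Left-linear: every RHS is a terminal or one nonterminal followed by a terminal
Classification: Type 3 (Regular)


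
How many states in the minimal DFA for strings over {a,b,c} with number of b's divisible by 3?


Track (count of b) mod 3: states 0..2, accept at 0
Minimal DFA: 3 states


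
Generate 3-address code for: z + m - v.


Break into single-operator statements:
t1 = z + m
t2 = t1 - v


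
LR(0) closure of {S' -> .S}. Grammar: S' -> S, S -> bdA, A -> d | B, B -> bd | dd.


Start: S' -> .S
For each item with dot before a nonterminal B, add B -> .γ for every B-production
Closure: [S' -> .S, S -> .bdA]


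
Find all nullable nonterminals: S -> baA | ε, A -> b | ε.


A nonterminal is nullable iff some alternative derives ε (directly, or every symbol in it is nullable)
Nullable: {A, S}


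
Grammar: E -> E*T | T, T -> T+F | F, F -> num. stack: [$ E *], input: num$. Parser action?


no handle ('E*' is not any RHS); shift 'num'
Action: shift


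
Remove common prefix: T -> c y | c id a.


Common prefix: 'c'
Factored: T -> c T', T' -> y | id a


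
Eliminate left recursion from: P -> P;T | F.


Left-recursive alternatives: P;T; non-recursive: F
Introduce P': P -> FP', P' -> ;TP' | ε


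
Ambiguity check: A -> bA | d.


right-linear, alternatives start with distinct terminals 'b' vs 'd': unique leftmost derivation
Unambiguous


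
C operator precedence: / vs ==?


'/' is multiplicative (level 10); '==' is equality (level 6)
Higher level binds tighter
'/' has higher precedence than '=='


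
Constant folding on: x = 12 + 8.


12 + 8 = 20 at compile time
Optimized: x = 20


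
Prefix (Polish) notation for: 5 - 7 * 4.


'*' binds tighter: tree is (- 5 (* 7 4))
Prefix: - 5 * 7 4


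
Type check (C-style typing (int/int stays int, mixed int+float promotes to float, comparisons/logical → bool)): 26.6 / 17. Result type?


Operand types: float / int
Rule: mixed int/float promotes to float; int/int stays int
Result type: float


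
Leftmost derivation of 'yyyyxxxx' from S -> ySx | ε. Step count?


Derivation: S => ySx => yySxx => yyySxxx => yyyySxxxx => yyyyxxxx
Steps: 5


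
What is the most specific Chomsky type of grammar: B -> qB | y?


Right-linear: every RHS is a terminal or a terminal followed by one nonterminal
Classification: Type 3 (Regular)


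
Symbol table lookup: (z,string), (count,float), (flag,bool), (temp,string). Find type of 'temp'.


Lookup 'temp' → type string


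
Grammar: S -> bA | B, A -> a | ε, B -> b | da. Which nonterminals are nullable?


A nonterminal is nullable iff some alternative derives ε (directly, or every symbol in it is nullable)
Nullable: {A}


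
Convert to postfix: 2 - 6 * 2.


* has higher precedence, evaluate 6*2 first
Postfix: 2 6 2 * -


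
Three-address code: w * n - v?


Break into single-operator statements:
t1 = w * n
t2 = t1 - v


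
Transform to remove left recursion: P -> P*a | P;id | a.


Left-recursive alternatives: P*a, P;id; non-recursive: a
Introduce P': P -> aP', P' -> *aP' | ;idP' | ε


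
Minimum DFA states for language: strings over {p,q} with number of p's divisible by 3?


Track (count of p) mod 3: states 0..2, accept at 0
Minimal DFA: 3 states


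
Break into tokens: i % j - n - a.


Scan left to right, longest-match per lexeme
Tokens: ID(i), OP(%), ID(j), OP(-), ID(n), OP(-), ID(a)


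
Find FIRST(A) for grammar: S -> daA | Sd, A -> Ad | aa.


Per alternative of A: FIRST(Ad) = {a}; FIRST(aa) = {a}
FIRST(A) = {a}


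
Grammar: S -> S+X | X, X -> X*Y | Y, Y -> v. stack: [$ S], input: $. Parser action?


start symbol S on stack, input exhausted
Action: accept


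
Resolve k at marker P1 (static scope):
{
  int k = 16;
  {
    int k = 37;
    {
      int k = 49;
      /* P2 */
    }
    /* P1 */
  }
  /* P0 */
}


k declared in the same block as P1
k = 37


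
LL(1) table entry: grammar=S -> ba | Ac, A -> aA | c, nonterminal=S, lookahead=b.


For [S, b]: 'b' ∈ FIRST(ba)
Entry: S -> ba
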